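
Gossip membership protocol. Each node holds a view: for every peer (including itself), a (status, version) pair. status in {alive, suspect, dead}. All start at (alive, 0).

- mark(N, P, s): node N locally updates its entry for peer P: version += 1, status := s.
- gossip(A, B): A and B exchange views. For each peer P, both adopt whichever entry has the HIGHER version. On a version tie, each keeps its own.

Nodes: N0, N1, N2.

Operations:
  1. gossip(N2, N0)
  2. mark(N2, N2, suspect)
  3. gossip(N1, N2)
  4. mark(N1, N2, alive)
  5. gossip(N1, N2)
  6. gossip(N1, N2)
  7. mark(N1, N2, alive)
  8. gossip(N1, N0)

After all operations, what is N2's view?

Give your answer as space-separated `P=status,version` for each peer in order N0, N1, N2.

Op 1: gossip N2<->N0 -> N2.N0=(alive,v0) N2.N1=(alive,v0) N2.N2=(alive,v0) | N0.N0=(alive,v0) N0.N1=(alive,v0) N0.N2=(alive,v0)
Op 2: N2 marks N2=suspect -> (suspect,v1)
Op 3: gossip N1<->N2 -> N1.N0=(alive,v0) N1.N1=(alive,v0) N1.N2=(suspect,v1) | N2.N0=(alive,v0) N2.N1=(alive,v0) N2.N2=(suspect,v1)
Op 4: N1 marks N2=alive -> (alive,v2)
Op 5: gossip N1<->N2 -> N1.N0=(alive,v0) N1.N1=(alive,v0) N1.N2=(alive,v2) | N2.N0=(alive,v0) N2.N1=(alive,v0) N2.N2=(alive,v2)
Op 6: gossip N1<->N2 -> N1.N0=(alive,v0) N1.N1=(alive,v0) N1.N2=(alive,v2) | N2.N0=(alive,v0) N2.N1=(alive,v0) N2.N2=(alive,v2)
Op 7: N1 marks N2=alive -> (alive,v3)
Op 8: gossip N1<->N0 -> N1.N0=(alive,v0) N1.N1=(alive,v0) N1.N2=(alive,v3) | N0.N0=(alive,v0) N0.N1=(alive,v0) N0.N2=(alive,v3)

Answer: N0=alive,0 N1=alive,0 N2=alive,2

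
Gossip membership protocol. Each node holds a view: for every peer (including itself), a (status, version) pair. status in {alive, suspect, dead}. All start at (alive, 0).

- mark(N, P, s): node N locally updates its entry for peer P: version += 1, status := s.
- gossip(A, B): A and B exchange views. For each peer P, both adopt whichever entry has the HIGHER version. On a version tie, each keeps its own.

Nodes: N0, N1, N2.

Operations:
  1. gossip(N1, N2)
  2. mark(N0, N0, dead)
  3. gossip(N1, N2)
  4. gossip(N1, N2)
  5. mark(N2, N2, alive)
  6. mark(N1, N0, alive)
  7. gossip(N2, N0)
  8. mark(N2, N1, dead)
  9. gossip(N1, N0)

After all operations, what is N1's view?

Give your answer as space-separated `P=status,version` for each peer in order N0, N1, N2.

Answer: N0=alive,1 N1=alive,0 N2=alive,1

Derivation:
Op 1: gossip N1<->N2 -> N1.N0=(alive,v0) N1.N1=(alive,v0) N1.N2=(alive,v0) | N2.N0=(alive,v0) N2.N1=(alive,v0) N2.N2=(alive,v0)
Op 2: N0 marks N0=dead -> (dead,v1)
Op 3: gossip N1<->N2 -> N1.N0=(alive,v0) N1.N1=(alive,v0) N1.N2=(alive,v0) | N2.N0=(alive,v0) N2.N1=(alive,v0) N2.N2=(alive,v0)
Op 4: gossip N1<->N2 -> N1.N0=(alive,v0) N1.N1=(alive,v0) N1.N2=(alive,v0) | N2.N0=(alive,v0) N2.N1=(alive,v0) N2.N2=(alive,v0)
Op 5: N2 marks N2=alive -> (alive,v1)
Op 6: N1 marks N0=alive -> (alive,v1)
Op 7: gossip N2<->N0 -> N2.N0=(dead,v1) N2.N1=(alive,v0) N2.N2=(alive,v1) | N0.N0=(dead,v1) N0.N1=(alive,v0) N0.N2=(alive,v1)
Op 8: N2 marks N1=dead -> (dead,v1)
Op 9: gossip N1<->N0 -> N1.N0=(alive,v1) N1.N1=(alive,v0) N1.N2=(alive,v1) | N0.N0=(dead,v1) N0.N1=(alive,v0) N0.N2=(alive,v1)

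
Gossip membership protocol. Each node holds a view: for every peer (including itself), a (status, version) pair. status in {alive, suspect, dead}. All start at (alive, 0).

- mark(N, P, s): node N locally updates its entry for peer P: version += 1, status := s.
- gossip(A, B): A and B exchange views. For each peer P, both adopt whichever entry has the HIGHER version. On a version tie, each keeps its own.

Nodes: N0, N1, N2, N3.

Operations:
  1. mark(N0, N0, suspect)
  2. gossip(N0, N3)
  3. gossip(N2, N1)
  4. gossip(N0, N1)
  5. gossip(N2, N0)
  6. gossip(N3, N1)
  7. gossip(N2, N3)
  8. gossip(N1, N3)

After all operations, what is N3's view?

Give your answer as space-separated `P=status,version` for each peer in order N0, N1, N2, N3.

Op 1: N0 marks N0=suspect -> (suspect,v1)
Op 2: gossip N0<->N3 -> N0.N0=(suspect,v1) N0.N1=(alive,v0) N0.N2=(alive,v0) N0.N3=(alive,v0) | N3.N0=(suspect,v1) N3.N1=(alive,v0) N3.N2=(alive,v0) N3.N3=(alive,v0)
Op 3: gossip N2<->N1 -> N2.N0=(alive,v0) N2.N1=(alive,v0) N2.N2=(alive,v0) N2.N3=(alive,v0) | N1.N0=(alive,v0) N1.N1=(alive,v0) N1.N2=(alive,v0) N1.N3=(alive,v0)
Op 4: gossip N0<->N1 -> N0.N0=(suspect,v1) N0.N1=(alive,v0) N0.N2=(alive,v0) N0.N3=(alive,v0) | N1.N0=(suspect,v1) N1.N1=(alive,v0) N1.N2=(alive,v0) N1.N3=(alive,v0)
Op 5: gossip N2<->N0 -> N2.N0=(suspect,v1) N2.N1=(alive,v0) N2.N2=(alive,v0) N2.N3=(alive,v0) | N0.N0=(suspect,v1) N0.N1=(alive,v0) N0.N2=(alive,v0) N0.N3=(alive,v0)
Op 6: gossip N3<->N1 -> N3.N0=(suspect,v1) N3.N1=(alive,v0) N3.N2=(alive,v0) N3.N3=(alive,v0) | N1.N0=(suspect,v1) N1.N1=(alive,v0) N1.N2=(alive,v0) N1.N3=(alive,v0)
Op 7: gossip N2<->N3 -> N2.N0=(suspect,v1) N2.N1=(alive,v0) N2.N2=(alive,v0) N2.N3=(alive,v0) | N3.N0=(suspect,v1) N3.N1=(alive,v0) N3.N2=(alive,v0) N3.N3=(alive,v0)
Op 8: gossip N1<->N3 -> N1.N0=(suspect,v1) N1.N1=(alive,v0) N1.N2=(alive,v0) N1.N3=(alive,v0) | N3.N0=(suspect,v1) N3.N1=(alive,v0) N3.N2=(alive,v0) N3.N3=(alive,v0)

Answer: N0=suspect,1 N1=alive,0 N2=alive,0 N3=alive,0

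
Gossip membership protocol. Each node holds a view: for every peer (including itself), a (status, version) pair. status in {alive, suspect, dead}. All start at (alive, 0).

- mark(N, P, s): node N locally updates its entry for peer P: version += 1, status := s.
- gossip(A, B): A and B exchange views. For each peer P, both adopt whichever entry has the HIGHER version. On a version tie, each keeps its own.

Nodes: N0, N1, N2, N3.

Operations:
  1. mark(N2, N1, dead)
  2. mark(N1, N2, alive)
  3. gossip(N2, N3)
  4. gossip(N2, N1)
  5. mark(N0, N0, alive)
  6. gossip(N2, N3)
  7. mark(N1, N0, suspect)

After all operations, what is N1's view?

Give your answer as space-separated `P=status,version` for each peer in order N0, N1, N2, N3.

Op 1: N2 marks N1=dead -> (dead,v1)
Op 2: N1 marks N2=alive -> (alive,v1)
Op 3: gossip N2<->N3 -> N2.N0=(alive,v0) N2.N1=(dead,v1) N2.N2=(alive,v0) N2.N3=(alive,v0) | N3.N0=(alive,v0) N3.N1=(dead,v1) N3.N2=(alive,v0) N3.N3=(alive,v0)
Op 4: gossip N2<->N1 -> N2.N0=(alive,v0) N2.N1=(dead,v1) N2.N2=(alive,v1) N2.N3=(alive,v0) | N1.N0=(alive,v0) N1.N1=(dead,v1) N1.N2=(alive,v1) N1.N3=(alive,v0)
Op 5: N0 marks N0=alive -> (alive,v1)
Op 6: gossip N2<->N3 -> N2.N0=(alive,v0) N2.N1=(dead,v1) N2.N2=(alive,v1) N2.N3=(alive,v0) | N3.N0=(alive,v0) N3.N1=(dead,v1) N3.N2=(alive,v1) N3.N3=(alive,v0)
Op 7: N1 marks N0=suspect -> (suspect,v1)

Answer: N0=suspect,1 N1=dead,1 N2=alive,1 N3=alive,0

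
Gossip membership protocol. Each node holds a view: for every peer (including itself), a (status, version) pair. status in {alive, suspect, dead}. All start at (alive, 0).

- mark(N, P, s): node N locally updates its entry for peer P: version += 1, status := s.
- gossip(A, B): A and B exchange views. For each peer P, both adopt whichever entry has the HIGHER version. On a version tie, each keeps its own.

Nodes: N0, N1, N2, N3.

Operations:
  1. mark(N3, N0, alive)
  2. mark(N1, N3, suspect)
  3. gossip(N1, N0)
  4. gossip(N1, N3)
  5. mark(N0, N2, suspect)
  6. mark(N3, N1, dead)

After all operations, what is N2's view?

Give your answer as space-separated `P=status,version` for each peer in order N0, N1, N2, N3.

Op 1: N3 marks N0=alive -> (alive,v1)
Op 2: N1 marks N3=suspect -> (suspect,v1)
Op 3: gossip N1<->N0 -> N1.N0=(alive,v0) N1.N1=(alive,v0) N1.N2=(alive,v0) N1.N3=(suspect,v1) | N0.N0=(alive,v0) N0.N1=(alive,v0) N0.N2=(alive,v0) N0.N3=(suspect,v1)
Op 4: gossip N1<->N3 -> N1.N0=(alive,v1) N1.N1=(alive,v0) N1.N2=(alive,v0) N1.N3=(suspect,v1) | N3.N0=(alive,v1) N3.N1=(alive,v0) N3.N2=(alive,v0) N3.N3=(suspect,v1)
Op 5: N0 marks N2=suspect -> (suspect,v1)
Op 6: N3 marks N1=dead -> (dead,v1)

Answer: N0=alive,0 N1=alive,0 N2=alive,0 N3=alive,0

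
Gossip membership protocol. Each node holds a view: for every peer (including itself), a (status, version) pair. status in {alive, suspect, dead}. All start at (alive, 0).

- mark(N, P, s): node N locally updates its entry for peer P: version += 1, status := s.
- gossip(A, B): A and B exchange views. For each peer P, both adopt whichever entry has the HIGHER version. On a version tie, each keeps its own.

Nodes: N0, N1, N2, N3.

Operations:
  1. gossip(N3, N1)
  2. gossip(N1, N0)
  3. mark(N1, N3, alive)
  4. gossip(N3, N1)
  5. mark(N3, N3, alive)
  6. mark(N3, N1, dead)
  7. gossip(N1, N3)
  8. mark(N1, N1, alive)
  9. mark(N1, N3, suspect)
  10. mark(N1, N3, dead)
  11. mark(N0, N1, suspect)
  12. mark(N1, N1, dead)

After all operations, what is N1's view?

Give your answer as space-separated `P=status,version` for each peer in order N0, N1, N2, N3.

Answer: N0=alive,0 N1=dead,3 N2=alive,0 N3=dead,4

Derivation:
Op 1: gossip N3<->N1 -> N3.N0=(alive,v0) N3.N1=(alive,v0) N3.N2=(alive,v0) N3.N3=(alive,v0) | N1.N0=(alive,v0) N1.N1=(alive,v0) N1.N2=(alive,v0) N1.N3=(alive,v0)
Op 2: gossip N1<->N0 -> N1.N0=(alive,v0) N1.N1=(alive,v0) N1.N2=(alive,v0) N1.N3=(alive,v0) | N0.N0=(alive,v0) N0.N1=(alive,v0) N0.N2=(alive,v0) N0.N3=(alive,v0)
Op 3: N1 marks N3=alive -> (alive,v1)
Op 4: gossip N3<->N1 -> N3.N0=(alive,v0) N3.N1=(alive,v0) N3.N2=(alive,v0) N3.N3=(alive,v1) | N1.N0=(alive,v0) N1.N1=(alive,v0) N1.N2=(alive,v0) N1.N3=(alive,v1)
Op 5: N3 marks N3=alive -> (alive,v2)
Op 6: N3 marks N1=dead -> (dead,v1)
Op 7: gossip N1<->N3 -> N1.N0=(alive,v0) N1.N1=(dead,v1) N1.N2=(alive,v0) N1.N3=(alive,v2) | N3.N0=(alive,v0) N3.N1=(dead,v1) N3.N2=(alive,v0) N3.N3=(alive,v2)
Op 8: N1 marks N1=alive -> (alive,v2)
Op 9: N1 marks N3=suspect -> (suspect,v3)
Op 10: N1 marks N3=dead -> (dead,v4)
Op 11: N0 marks N1=suspect -> (suspect,v1)
Op 12: N1 marks N1=dead -> (dead,v3)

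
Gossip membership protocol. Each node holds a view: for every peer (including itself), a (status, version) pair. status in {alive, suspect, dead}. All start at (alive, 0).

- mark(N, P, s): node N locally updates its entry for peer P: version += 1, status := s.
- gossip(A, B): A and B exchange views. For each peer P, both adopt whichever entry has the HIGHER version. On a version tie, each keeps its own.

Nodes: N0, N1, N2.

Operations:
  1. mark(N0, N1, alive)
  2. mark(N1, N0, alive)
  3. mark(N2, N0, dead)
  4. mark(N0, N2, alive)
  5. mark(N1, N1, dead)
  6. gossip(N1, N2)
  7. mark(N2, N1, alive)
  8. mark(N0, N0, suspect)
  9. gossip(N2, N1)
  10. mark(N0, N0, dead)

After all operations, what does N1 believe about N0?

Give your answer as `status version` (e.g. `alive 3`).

Answer: alive 1

Derivation:
Op 1: N0 marks N1=alive -> (alive,v1)
Op 2: N1 marks N0=alive -> (alive,v1)
Op 3: N2 marks N0=dead -> (dead,v1)
Op 4: N0 marks N2=alive -> (alive,v1)
Op 5: N1 marks N1=dead -> (dead,v1)
Op 6: gossip N1<->N2 -> N1.N0=(alive,v1) N1.N1=(dead,v1) N1.N2=(alive,v0) | N2.N0=(dead,v1) N2.N1=(dead,v1) N2.N2=(alive,v0)
Op 7: N2 marks N1=alive -> (alive,v2)
Op 8: N0 marks N0=suspect -> (suspect,v1)
Op 9: gossip N2<->N1 -> N2.N0=(dead,v1) N2.N1=(alive,v2) N2.N2=(alive,v0) | N1.N0=(alive,v1) N1.N1=(alive,v2) N1.N2=(alive,v0)
Op 10: N0 marks N0=dead -> (dead,v2)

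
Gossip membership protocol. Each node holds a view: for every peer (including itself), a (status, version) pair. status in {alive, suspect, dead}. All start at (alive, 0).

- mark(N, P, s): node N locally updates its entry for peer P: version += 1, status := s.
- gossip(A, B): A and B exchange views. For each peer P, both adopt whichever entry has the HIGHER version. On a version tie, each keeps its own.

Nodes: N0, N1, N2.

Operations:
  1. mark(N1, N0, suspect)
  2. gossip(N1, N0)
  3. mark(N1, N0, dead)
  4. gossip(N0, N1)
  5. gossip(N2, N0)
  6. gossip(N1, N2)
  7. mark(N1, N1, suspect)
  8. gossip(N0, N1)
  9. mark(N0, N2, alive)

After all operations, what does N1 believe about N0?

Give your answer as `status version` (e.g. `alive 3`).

Op 1: N1 marks N0=suspect -> (suspect,v1)
Op 2: gossip N1<->N0 -> N1.N0=(suspect,v1) N1.N1=(alive,v0) N1.N2=(alive,v0) | N0.N0=(suspect,v1) N0.N1=(alive,v0) N0.N2=(alive,v0)
Op 3: N1 marks N0=dead -> (dead,v2)
Op 4: gossip N0<->N1 -> N0.N0=(dead,v2) N0.N1=(alive,v0) N0.N2=(alive,v0) | N1.N0=(dead,v2) N1.N1=(alive,v0) N1.N2=(alive,v0)
Op 5: gossip N2<->N0 -> N2.N0=(dead,v2) N2.N1=(alive,v0) N2.N2=(alive,v0) | N0.N0=(dead,v2) N0.N1=(alive,v0) N0.N2=(alive,v0)
Op 6: gossip N1<->N2 -> N1.N0=(dead,v2) N1.N1=(alive,v0) N1.N2=(alive,v0) | N2.N0=(dead,v2) N2.N1=(alive,v0) N2.N2=(alive,v0)
Op 7: N1 marks N1=suspect -> (suspect,v1)
Op 8: gossip N0<->N1 -> N0.N0=(dead,v2) N0.N1=(suspect,v1) N0.N2=(alive,v0) | N1.N0=(dead,v2) N1.N1=(suspect,v1) N1.N2=(alive,v0)
Op 9: N0 marks N2=alive -> (alive,v1)

Answer: dead 2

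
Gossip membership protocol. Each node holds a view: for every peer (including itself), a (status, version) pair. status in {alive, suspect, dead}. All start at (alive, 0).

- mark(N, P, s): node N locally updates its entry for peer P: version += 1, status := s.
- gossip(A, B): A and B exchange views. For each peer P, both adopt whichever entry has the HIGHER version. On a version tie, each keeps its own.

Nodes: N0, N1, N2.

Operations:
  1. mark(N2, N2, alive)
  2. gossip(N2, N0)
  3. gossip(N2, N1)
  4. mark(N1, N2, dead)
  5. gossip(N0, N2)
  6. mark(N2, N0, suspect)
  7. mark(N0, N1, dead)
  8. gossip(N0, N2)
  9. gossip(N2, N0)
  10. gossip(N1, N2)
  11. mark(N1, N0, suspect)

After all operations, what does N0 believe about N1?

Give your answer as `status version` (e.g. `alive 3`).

Answer: dead 1

Derivation:
Op 1: N2 marks N2=alive -> (alive,v1)
Op 2: gossip N2<->N0 -> N2.N0=(alive,v0) N2.N1=(alive,v0) N2.N2=(alive,v1) | N0.N0=(alive,v0) N0.N1=(alive,v0) N0.N2=(alive,v1)
Op 3: gossip N2<->N1 -> N2.N0=(alive,v0) N2.N1=(alive,v0) N2.N2=(alive,v1) | N1.N0=(alive,v0) N1.N1=(alive,v0) N1.N2=(alive,v1)
Op 4: N1 marks N2=dead -> (dead,v2)
Op 5: gossip N0<->N2 -> N0.N0=(alive,v0) N0.N1=(alive,v0) N0.N2=(alive,v1) | N2.N0=(alive,v0) N2.N1=(alive,v0) N2.N2=(alive,v1)
Op 6: N2 marks N0=suspect -> (suspect,v1)
Op 7: N0 marks N1=dead -> (dead,v1)
Op 8: gossip N0<->N2 -> N0.N0=(suspect,v1) N0.N1=(dead,v1) N0.N2=(alive,v1) | N2.N0=(suspect,v1) N2.N1=(dead,v1) N2.N2=(alive,v1)
Op 9: gossip N2<->N0 -> N2.N0=(suspect,v1) N2.N1=(dead,v1) N2.N2=(alive,v1) | N0.N0=(suspect,v1) N0.N1=(dead,v1) N0.N2=(alive,v1)
Op 10: gossip N1<->N2 -> N1.N0=(suspect,v1) N1.N1=(dead,v1) N1.N2=(dead,v2) | N2.N0=(suspect,v1) N2.N1=(dead,v1) N2.N2=(dead,v2)
Op 11: N1 marks N0=suspect -> (suspect,v2)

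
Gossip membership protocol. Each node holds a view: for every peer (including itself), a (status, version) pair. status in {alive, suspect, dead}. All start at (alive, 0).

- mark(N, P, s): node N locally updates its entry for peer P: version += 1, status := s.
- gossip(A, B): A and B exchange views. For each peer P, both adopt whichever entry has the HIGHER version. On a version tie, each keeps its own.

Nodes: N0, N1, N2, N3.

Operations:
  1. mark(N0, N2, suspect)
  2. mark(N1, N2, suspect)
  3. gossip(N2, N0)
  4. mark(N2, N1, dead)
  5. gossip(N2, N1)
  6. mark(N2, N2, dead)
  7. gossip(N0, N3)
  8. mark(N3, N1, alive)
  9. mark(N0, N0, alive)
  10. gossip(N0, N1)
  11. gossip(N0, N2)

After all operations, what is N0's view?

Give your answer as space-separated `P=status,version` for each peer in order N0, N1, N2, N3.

Answer: N0=alive,1 N1=dead,1 N2=dead,2 N3=alive,0

Derivation:
Op 1: N0 marks N2=suspect -> (suspect,v1)
Op 2: N1 marks N2=suspect -> (suspect,v1)
Op 3: gossip N2<->N0 -> N2.N0=(alive,v0) N2.N1=(alive,v0) N2.N2=(suspect,v1) N2.N3=(alive,v0) | N0.N0=(alive,v0) N0.N1=(alive,v0) N0.N2=(suspect,v1) N0.N3=(alive,v0)
Op 4: N2 marks N1=dead -> (dead,v1)
Op 5: gossip N2<->N1 -> N2.N0=(alive,v0) N2.N1=(dead,v1) N2.N2=(suspect,v1) N2.N3=(alive,v0) | N1.N0=(alive,v0) N1.N1=(dead,v1) N1.N2=(suspect,v1) N1.N3=(alive,v0)
Op 6: N2 marks N2=dead -> (dead,v2)
Op 7: gossip N0<->N3 -> N0.N0=(alive,v0) N0.N1=(alive,v0) N0.N2=(suspect,v1) N0.N3=(alive,v0) | N3.N0=(alive,v0) N3.N1=(alive,v0) N3.N2=(suspect,v1) N3.N3=(alive,v0)
Op 8: N3 marks N1=alive -> (alive,v1)
Op 9: N0 marks N0=alive -> (alive,v1)
Op 10: gossip N0<->N1 -> N0.N0=(alive,v1) N0.N1=(dead,v1) N0.N2=(suspect,v1) N0.N3=(alive,v0) | N1.N0=(alive,v1) N1.N1=(dead,v1) N1.N2=(suspect,v1) N1.N3=(alive,v0)
Op 11: gossip N0<->N2 -> N0.N0=(alive,v1) N0.N1=(dead,v1) N0.N2=(dead,v2) N0.N3=(alive,v0) | N2.N0=(alive,v1) N2.N1=(dead,v1) N2.N2=(dead,v2) N2.N3=(alive,v0)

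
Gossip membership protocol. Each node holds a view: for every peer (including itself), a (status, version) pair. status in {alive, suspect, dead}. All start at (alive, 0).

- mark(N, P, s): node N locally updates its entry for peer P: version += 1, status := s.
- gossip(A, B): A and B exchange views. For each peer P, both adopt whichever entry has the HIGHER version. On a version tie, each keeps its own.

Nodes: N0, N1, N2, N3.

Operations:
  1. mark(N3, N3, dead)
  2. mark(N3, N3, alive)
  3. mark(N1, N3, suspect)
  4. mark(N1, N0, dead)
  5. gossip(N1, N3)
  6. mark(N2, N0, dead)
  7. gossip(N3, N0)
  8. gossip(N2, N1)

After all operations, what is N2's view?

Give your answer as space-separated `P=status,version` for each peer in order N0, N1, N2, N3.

Answer: N0=dead,1 N1=alive,0 N2=alive,0 N3=alive,2

Derivation:
Op 1: N3 marks N3=dead -> (dead,v1)
Op 2: N3 marks N3=alive -> (alive,v2)
Op 3: N1 marks N3=suspect -> (suspect,v1)
Op 4: N1 marks N0=dead -> (dead,v1)
Op 5: gossip N1<->N3 -> N1.N0=(dead,v1) N1.N1=(alive,v0) N1.N2=(alive,v0) N1.N3=(alive,v2) | N3.N0=(dead,v1) N3.N1=(alive,v0) N3.N2=(alive,v0) N3.N3=(alive,v2)
Op 6: N2 marks N0=dead -> (dead,v1)
Op 7: gossip N3<->N0 -> N3.N0=(dead,v1) N3.N1=(alive,v0) N3.N2=(alive,v0) N3.N3=(alive,v2) | N0.N0=(dead,v1) N0.N1=(alive,v0) N0.N2=(alive,v0) N0.N3=(alive,v2)
Op 8: gossip N2<->N1 -> N2.N0=(dead,v1) N2.N1=(alive,v0) N2.N2=(alive,v0) N2.N3=(alive,v2) | N1.N0=(dead,v1) N1.N1=(alive,v0) N1.N2=(alive,v0) N1.N3=(alive,v2)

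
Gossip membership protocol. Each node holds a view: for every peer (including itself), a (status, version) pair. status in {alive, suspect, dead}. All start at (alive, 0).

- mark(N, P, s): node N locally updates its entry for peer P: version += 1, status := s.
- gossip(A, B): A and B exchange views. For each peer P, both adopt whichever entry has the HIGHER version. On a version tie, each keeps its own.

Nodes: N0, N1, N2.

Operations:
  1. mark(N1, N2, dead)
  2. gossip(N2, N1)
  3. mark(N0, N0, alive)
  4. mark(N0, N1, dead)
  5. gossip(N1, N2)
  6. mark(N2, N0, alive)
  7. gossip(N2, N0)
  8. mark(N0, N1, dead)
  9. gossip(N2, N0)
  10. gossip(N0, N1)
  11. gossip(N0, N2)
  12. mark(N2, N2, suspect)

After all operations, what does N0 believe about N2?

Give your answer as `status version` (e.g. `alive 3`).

Op 1: N1 marks N2=dead -> (dead,v1)
Op 2: gossip N2<->N1 -> N2.N0=(alive,v0) N2.N1=(alive,v0) N2.N2=(dead,v1) | N1.N0=(alive,v0) N1.N1=(alive,v0) N1.N2=(dead,v1)
Op 3: N0 marks N0=alive -> (alive,v1)
Op 4: N0 marks N1=dead -> (dead,v1)
Op 5: gossip N1<->N2 -> N1.N0=(alive,v0) N1.N1=(alive,v0) N1.N2=(dead,v1) | N2.N0=(alive,v0) N2.N1=(alive,v0) N2.N2=(dead,v1)
Op 6: N2 marks N0=alive -> (alive,v1)
Op 7: gossip N2<->N0 -> N2.N0=(alive,v1) N2.N1=(dead,v1) N2.N2=(dead,v1) | N0.N0=(alive,v1) N0.N1=(dead,v1) N0.N2=(dead,v1)
Op 8: N0 marks N1=dead -> (dead,v2)
Op 9: gossip N2<->N0 -> N2.N0=(alive,v1) N2.N1=(dead,v2) N2.N2=(dead,v1) | N0.N0=(alive,v1) N0.N1=(dead,v2) N0.N2=(dead,v1)
Op 10: gossip N0<->N1 -> N0.N0=(alive,v1) N0.N1=(dead,v2) N0.N2=(dead,v1) | N1.N0=(alive,v1) N1.N1=(dead,v2) N1.N2=(dead,v1)
Op 11: gossip N0<->N2 -> N0.N0=(alive,v1) N0.N1=(dead,v2) N0.N2=(dead,v1) | N2.N0=(alive,v1) N2.N1=(dead,v2) N2.N2=(dead,v1)
Op 12: N2 marks N2=suspect -> (suspect,v2)

Answer: dead 1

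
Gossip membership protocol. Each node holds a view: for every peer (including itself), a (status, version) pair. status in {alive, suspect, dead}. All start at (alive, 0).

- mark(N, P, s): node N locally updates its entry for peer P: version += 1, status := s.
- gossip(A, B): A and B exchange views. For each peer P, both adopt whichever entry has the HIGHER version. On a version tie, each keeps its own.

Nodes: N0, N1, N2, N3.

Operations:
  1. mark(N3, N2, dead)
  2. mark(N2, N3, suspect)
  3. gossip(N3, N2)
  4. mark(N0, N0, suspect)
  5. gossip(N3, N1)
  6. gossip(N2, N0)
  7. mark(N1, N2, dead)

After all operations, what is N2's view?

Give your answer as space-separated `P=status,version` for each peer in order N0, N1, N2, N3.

Op 1: N3 marks N2=dead -> (dead,v1)
Op 2: N2 marks N3=suspect -> (suspect,v1)
Op 3: gossip N3<->N2 -> N3.N0=(alive,v0) N3.N1=(alive,v0) N3.N2=(dead,v1) N3.N3=(suspect,v1) | N2.N0=(alive,v0) N2.N1=(alive,v0) N2.N2=(dead,v1) N2.N3=(suspect,v1)
Op 4: N0 marks N0=suspect -> (suspect,v1)
Op 5: gossip N3<->N1 -> N3.N0=(alive,v0) N3.N1=(alive,v0) N3.N2=(dead,v1) N3.N3=(suspect,v1) | N1.N0=(alive,v0) N1.N1=(alive,v0) N1.N2=(dead,v1) N1.N3=(suspect,v1)
Op 6: gossip N2<->N0 -> N2.N0=(suspect,v1) N2.N1=(alive,v0) N2.N2=(dead,v1) N2.N3=(suspect,v1) | N0.N0=(suspect,v1) N0.N1=(alive,v0) N0.N2=(dead,v1) N0.N3=(suspect,v1)
Op 7: N1 marks N2=dead -> (dead,v2)

Answer: N0=suspect,1 N1=alive,0 N2=dead,1 N3=suspect,1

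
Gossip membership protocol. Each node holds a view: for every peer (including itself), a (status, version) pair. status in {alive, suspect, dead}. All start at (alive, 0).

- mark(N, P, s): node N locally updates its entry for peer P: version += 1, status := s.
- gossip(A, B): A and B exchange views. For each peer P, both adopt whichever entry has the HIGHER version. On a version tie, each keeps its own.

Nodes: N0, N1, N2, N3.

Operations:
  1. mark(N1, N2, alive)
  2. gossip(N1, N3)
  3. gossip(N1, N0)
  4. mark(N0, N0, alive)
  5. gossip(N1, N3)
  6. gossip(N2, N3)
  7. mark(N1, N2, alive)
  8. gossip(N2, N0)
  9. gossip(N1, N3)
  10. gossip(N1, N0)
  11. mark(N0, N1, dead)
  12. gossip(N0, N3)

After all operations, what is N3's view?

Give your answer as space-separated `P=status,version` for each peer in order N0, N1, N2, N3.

Answer: N0=alive,1 N1=dead,1 N2=alive,2 N3=alive,0

Derivation:
Op 1: N1 marks N2=alive -> (alive,v1)
Op 2: gossip N1<->N3 -> N1.N0=(alive,v0) N1.N1=(alive,v0) N1.N2=(alive,v1) N1.N3=(alive,v0) | N3.N0=(alive,v0) N3.N1=(alive,v0) N3.N2=(alive,v1) N3.N3=(alive,v0)
Op 3: gossip N1<->N0 -> N1.N0=(alive,v0) N1.N1=(alive,v0) N1.N2=(alive,v1) N1.N3=(alive,v0) | N0.N0=(alive,v0) N0.N1=(alive,v0) N0.N2=(alive,v1) N0.N3=(alive,v0)
Op 4: N0 marks N0=alive -> (alive,v1)
Op 5: gossip N1<->N3 -> N1.N0=(alive,v0) N1.N1=(alive,v0) N1.N2=(alive,v1) N1.N3=(alive,v0) | N3.N0=(alive,v0) N3.N1=(alive,v0) N3.N2=(alive,v1) N3.N3=(alive,v0)
Op 6: gossip N2<->N3 -> N2.N0=(alive,v0) N2.N1=(alive,v0) N2.N2=(alive,v1) N2.N3=(alive,v0) | N3.N0=(alive,v0) N3.N1=(alive,v0) N3.N2=(alive,v1) N3.N3=(alive,v0)
Op 7: N1 marks N2=alive -> (alive,v2)
Op 8: gossip N2<->N0 -> N2.N0=(alive,v1) N2.N1=(alive,v0) N2.N2=(alive,v1) N2.N3=(alive,v0) | N0.N0=(alive,v1) N0.N1=(alive,v0) N0.N2=(alive,v1) N0.N3=(alive,v0)
Op 9: gossip N1<->N3 -> N1.N0=(alive,v0) N1.N1=(alive,v0) N1.N2=(alive,v2) N1.N3=(alive,v0) | N3.N0=(alive,v0) N3.N1=(alive,v0) N3.N2=(alive,v2) N3.N3=(alive,v0)
Op 10: gossip N1<->N0 -> N1.N0=(alive,v1) N1.N1=(alive,v0) N1.N2=(alive,v2) N1.N3=(alive,v0) | N0.N0=(alive,v1) N0.N1=(alive,v0) N0.N2=(alive,v2) N0.N3=(alive,v0)
Op 11: N0 marks N1=dead -> (dead,v1)
Op 12: gossip N0<->N3 -> N0.N0=(alive,v1) N0.N1=(dead,v1) N0.N2=(alive,v2) N0.N3=(alive,v0) | N3.N0=(alive,v1) N3.N1=(dead,v1) N3.N2=(alive,v2) N3.N3=(alive,v0)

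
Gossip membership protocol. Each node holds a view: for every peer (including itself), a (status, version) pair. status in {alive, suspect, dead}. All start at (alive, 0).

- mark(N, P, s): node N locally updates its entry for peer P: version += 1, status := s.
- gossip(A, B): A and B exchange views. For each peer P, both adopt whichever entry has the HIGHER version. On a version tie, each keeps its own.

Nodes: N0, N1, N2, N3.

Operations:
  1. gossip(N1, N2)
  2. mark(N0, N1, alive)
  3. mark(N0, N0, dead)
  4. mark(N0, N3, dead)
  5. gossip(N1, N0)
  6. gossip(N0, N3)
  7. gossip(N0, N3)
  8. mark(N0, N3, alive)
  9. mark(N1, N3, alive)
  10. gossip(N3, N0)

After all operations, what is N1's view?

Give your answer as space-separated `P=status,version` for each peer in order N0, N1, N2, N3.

Op 1: gossip N1<->N2 -> N1.N0=(alive,v0) N1.N1=(alive,v0) N1.N2=(alive,v0) N1.N3=(alive,v0) | N2.N0=(alive,v0) N2.N1=(alive,v0) N2.N2=(alive,v0) N2.N3=(alive,v0)
Op 2: N0 marks N1=alive -> (alive,v1)
Op 3: N0 marks N0=dead -> (dead,v1)
Op 4: N0 marks N3=dead -> (dead,v1)
Op 5: gossip N1<->N0 -> N1.N0=(dead,v1) N1.N1=(alive,v1) N1.N2=(alive,v0) N1.N3=(dead,v1) | N0.N0=(dead,v1) N0.N1=(alive,v1) N0.N2=(alive,v0) N0.N3=(dead,v1)
Op 6: gossip N0<->N3 -> N0.N0=(dead,v1) N0.N1=(alive,v1) N0.N2=(alive,v0) N0.N3=(dead,v1) | N3.N0=(dead,v1) N3.N1=(alive,v1) N3.N2=(alive,v0) N3.N3=(dead,v1)
Op 7: gossip N0<->N3 -> N0.N0=(dead,v1) N0.N1=(alive,v1) N0.N2=(alive,v0) N0.N3=(dead,v1) | N3.N0=(dead,v1) N3.N1=(alive,v1) N3.N2=(alive,v0) N3.N3=(dead,v1)
Op 8: N0 marks N3=alive -> (alive,v2)
Op 9: N1 marks N3=alive -> (alive,v2)
Op 10: gossip N3<->N0 -> N3.N0=(dead,v1) N3.N1=(alive,v1) N3.N2=(alive,v0) N3.N3=(alive,v2) | N0.N0=(dead,v1) N0.N1=(alive,v1) N0.N2=(alive,v0) N0.N3=(alive,v2)

Answer: N0=dead,1 N1=alive,1 N2=alive,0 N3=alive,2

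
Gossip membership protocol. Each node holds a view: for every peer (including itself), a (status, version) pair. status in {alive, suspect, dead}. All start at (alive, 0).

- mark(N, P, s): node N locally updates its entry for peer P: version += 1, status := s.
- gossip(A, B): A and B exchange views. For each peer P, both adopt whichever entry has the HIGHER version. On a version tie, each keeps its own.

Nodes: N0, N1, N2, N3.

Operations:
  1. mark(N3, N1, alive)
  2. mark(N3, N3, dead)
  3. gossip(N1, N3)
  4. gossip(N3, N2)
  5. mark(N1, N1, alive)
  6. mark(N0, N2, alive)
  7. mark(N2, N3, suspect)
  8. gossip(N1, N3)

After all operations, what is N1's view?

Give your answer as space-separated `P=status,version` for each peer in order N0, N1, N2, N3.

Op 1: N3 marks N1=alive -> (alive,v1)
Op 2: N3 marks N3=dead -> (dead,v1)
Op 3: gossip N1<->N3 -> N1.N0=(alive,v0) N1.N1=(alive,v1) N1.N2=(alive,v0) N1.N3=(dead,v1) | N3.N0=(alive,v0) N3.N1=(alive,v1) N3.N2=(alive,v0) N3.N3=(dead,v1)
Op 4: gossip N3<->N2 -> N3.N0=(alive,v0) N3.N1=(alive,v1) N3.N2=(alive,v0) N3.N3=(dead,v1) | N2.N0=(alive,v0) N2.N1=(alive,v1) N2.N2=(alive,v0) N2.N3=(dead,v1)
Op 5: N1 marks N1=alive -> (alive,v2)
Op 6: N0 marks N2=alive -> (alive,v1)
Op 7: N2 marks N3=suspect -> (suspect,v2)
Op 8: gossip N1<->N3 -> N1.N0=(alive,v0) N1.N1=(alive,v2) N1.N2=(alive,v0) N1.N3=(dead,v1) | N3.N0=(alive,v0) N3.N1=(alive,v2) N3.N2=(alive,v0) N3.N3=(dead,v1)

Answer: N0=alive,0 N1=alive,2 N2=alive,0 N3=dead,1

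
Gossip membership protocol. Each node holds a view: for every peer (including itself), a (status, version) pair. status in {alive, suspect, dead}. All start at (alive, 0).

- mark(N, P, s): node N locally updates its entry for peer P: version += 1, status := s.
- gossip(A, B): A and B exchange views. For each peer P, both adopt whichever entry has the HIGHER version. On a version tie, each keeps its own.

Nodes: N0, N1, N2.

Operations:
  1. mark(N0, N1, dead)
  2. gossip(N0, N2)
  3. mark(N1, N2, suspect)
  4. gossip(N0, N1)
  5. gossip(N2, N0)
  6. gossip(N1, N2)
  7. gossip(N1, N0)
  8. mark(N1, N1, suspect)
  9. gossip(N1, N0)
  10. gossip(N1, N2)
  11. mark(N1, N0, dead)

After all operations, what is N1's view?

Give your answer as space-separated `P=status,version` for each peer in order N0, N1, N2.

Answer: N0=dead,1 N1=suspect,2 N2=suspect,1

Derivation:
Op 1: N0 marks N1=dead -> (dead,v1)
Op 2: gossip N0<->N2 -> N0.N0=(alive,v0) N0.N1=(dead,v1) N0.N2=(alive,v0) | N2.N0=(alive,v0) N2.N1=(dead,v1) N2.N2=(alive,v0)
Op 3: N1 marks N2=suspect -> (suspect,v1)
Op 4: gossip N0<->N1 -> N0.N0=(alive,v0) N0.N1=(dead,v1) N0.N2=(suspect,v1) | N1.N0=(alive,v0) N1.N1=(dead,v1) N1.N2=(suspect,v1)
Op 5: gossip N2<->N0 -> N2.N0=(alive,v0) N2.N1=(dead,v1) N2.N2=(suspect,v1) | N0.N0=(alive,v0) N0.N1=(dead,v1) N0.N2=(suspect,v1)
Op 6: gossip N1<->N2 -> N1.N0=(alive,v0) N1.N1=(dead,v1) N1.N2=(suspect,v1) | N2.N0=(alive,v0) N2.N1=(dead,v1) N2.N2=(suspect,v1)
Op 7: gossip N1<->N0 -> N1.N0=(alive,v0) N1.N1=(dead,v1) N1.N2=(suspect,v1) | N0.N0=(alive,v0) N0.N1=(dead,v1) N0.N2=(suspect,v1)
Op 8: N1 marks N1=suspect -> (suspect,v2)
Op 9: gossip N1<->N0 -> N1.N0=(alive,v0) N1.N1=(suspect,v2) N1.N2=(suspect,v1) | N0.N0=(alive,v0) N0.N1=(suspect,v2) N0.N2=(suspect,v1)
Op 10: gossip N1<->N2 -> N1.N0=(alive,v0) N1.N1=(suspect,v2) N1.N2=(suspect,v1) | N2.N0=(alive,v0) N2.N1=(suspect,v2) N2.N2=(suspect,v1)
Op 11: N1 marks N0=dead -> (dead,v1)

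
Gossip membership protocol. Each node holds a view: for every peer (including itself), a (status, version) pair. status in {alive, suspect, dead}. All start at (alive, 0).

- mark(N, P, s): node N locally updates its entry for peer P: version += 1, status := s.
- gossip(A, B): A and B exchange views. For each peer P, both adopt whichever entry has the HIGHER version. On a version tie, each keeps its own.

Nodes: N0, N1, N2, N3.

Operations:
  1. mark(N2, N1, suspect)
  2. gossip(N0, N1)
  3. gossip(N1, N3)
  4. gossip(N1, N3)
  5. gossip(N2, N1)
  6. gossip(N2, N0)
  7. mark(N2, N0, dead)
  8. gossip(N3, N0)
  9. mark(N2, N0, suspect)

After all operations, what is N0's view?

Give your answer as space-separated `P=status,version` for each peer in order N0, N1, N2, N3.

Answer: N0=alive,0 N1=suspect,1 N2=alive,0 N3=alive,0

Derivation:
Op 1: N2 marks N1=suspect -> (suspect,v1)
Op 2: gossip N0<->N1 -> N0.N0=(alive,v0) N0.N1=(alive,v0) N0.N2=(alive,v0) N0.N3=(alive,v0) | N1.N0=(alive,v0) N1.N1=(alive,v0) N1.N2=(alive,v0) N1.N3=(alive,v0)
Op 3: gossip N1<->N3 -> N1.N0=(alive,v0) N1.N1=(alive,v0) N1.N2=(alive,v0) N1.N3=(alive,v0) | N3.N0=(alive,v0) N3.N1=(alive,v0) N3.N2=(alive,v0) N3.N3=(alive,v0)
Op 4: gossip N1<->N3 -> N1.N0=(alive,v0) N1.N1=(alive,v0) N1.N2=(alive,v0) N1.N3=(alive,v0) | N3.N0=(alive,v0) N3.N1=(alive,v0) N3.N2=(alive,v0) N3.N3=(alive,v0)
Op 5: gossip N2<->N1 -> N2.N0=(alive,v0) N2.N1=(suspect,v1) N2.N2=(alive,v0) N2.N3=(alive,v0) | N1.N0=(alive,v0) N1.N1=(suspect,v1) N1.N2=(alive,v0) N1.N3=(alive,v0)
Op 6: gossip N2<->N0 -> N2.N0=(alive,v0) N2.N1=(suspect,v1) N2.N2=(alive,v0) N2.N3=(alive,v0) | N0.N0=(alive,v0) N0.N1=(suspect,v1) N0.N2=(alive,v0) N0.N3=(alive,v0)
Op 7: N2 marks N0=dead -> (dead,v1)
Op 8: gossip N3<->N0 -> N3.N0=(alive,v0) N3.N1=(suspect,v1) N3.N2=(alive,v0) N3.N3=(alive,v0) | N0.N0=(alive,v0) N0.N1=(suspect,v1) N0.N2=(alive,v0) N0.N3=(alive,v0)
Op 9: N2 marks N0=suspect -> (suspect,v2)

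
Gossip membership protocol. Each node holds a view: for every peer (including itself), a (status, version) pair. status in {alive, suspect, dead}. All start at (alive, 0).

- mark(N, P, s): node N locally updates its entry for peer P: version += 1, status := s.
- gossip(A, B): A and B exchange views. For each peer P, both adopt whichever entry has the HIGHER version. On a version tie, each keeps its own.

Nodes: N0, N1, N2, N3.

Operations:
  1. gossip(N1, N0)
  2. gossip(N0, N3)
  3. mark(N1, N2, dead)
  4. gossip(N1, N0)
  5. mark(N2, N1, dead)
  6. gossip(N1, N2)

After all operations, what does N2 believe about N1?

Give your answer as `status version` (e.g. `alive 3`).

Op 1: gossip N1<->N0 -> N1.N0=(alive,v0) N1.N1=(alive,v0) N1.N2=(alive,v0) N1.N3=(alive,v0) | N0.N0=(alive,v0) N0.N1=(alive,v0) N0.N2=(alive,v0) N0.N3=(alive,v0)
Op 2: gossip N0<->N3 -> N0.N0=(alive,v0) N0.N1=(alive,v0) N0.N2=(alive,v0) N0.N3=(alive,v0) | N3.N0=(alive,v0) N3.N1=(alive,v0) N3.N2=(alive,v0) N3.N3=(alive,v0)
Op 3: N1 marks N2=dead -> (dead,v1)
Op 4: gossip N1<->N0 -> N1.N0=(alive,v0) N1.N1=(alive,v0) N1.N2=(dead,v1) N1.N3=(alive,v0) | N0.N0=(alive,v0) N0.N1=(alive,v0) N0.N2=(dead,v1) N0.N3=(alive,v0)
Op 5: N2 marks N1=dead -> (dead,v1)
Op 6: gossip N1<->N2 -> N1.N0=(alive,v0) N1.N1=(dead,v1) N1.N2=(dead,v1) N1.N3=(alive,v0) | N2.N0=(alive,v0) N2.N1=(dead,v1) N2.N2=(dead,v1) N2.N3=(alive,v0)

Answer: dead 1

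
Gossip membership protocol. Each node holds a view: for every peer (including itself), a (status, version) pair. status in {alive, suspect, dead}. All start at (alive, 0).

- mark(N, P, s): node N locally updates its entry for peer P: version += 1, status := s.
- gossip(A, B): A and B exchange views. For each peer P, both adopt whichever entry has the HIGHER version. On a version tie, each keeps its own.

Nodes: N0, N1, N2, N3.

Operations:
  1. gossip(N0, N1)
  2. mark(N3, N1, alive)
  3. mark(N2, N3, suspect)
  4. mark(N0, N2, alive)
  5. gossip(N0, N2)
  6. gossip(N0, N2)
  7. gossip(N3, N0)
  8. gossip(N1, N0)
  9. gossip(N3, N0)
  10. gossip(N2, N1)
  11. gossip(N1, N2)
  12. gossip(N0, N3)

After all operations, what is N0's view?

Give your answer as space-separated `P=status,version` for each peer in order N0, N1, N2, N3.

Answer: N0=alive,0 N1=alive,1 N2=alive,1 N3=suspect,1

Derivation:
Op 1: gossip N0<->N1 -> N0.N0=(alive,v0) N0.N1=(alive,v0) N0.N2=(alive,v0) N0.N3=(alive,v0) | N1.N0=(alive,v0) N1.N1=(alive,v0) N1.N2=(alive,v0) N1.N3=(alive,v0)
Op 2: N3 marks N1=alive -> (alive,v1)
Op 3: N2 marks N3=suspect -> (suspect,v1)
Op 4: N0 marks N2=alive -> (alive,v1)
Op 5: gossip N0<->N2 -> N0.N0=(alive,v0) N0.N1=(alive,v0) N0.N2=(alive,v1) N0.N3=(suspect,v1) | N2.N0=(alive,v0) N2.N1=(alive,v0) N2.N2=(alive,v1) N2.N3=(suspect,v1)
Op 6: gossip N0<->N2 -> N0.N0=(alive,v0) N0.N1=(alive,v0) N0.N2=(alive,v1) N0.N3=(suspect,v1) | N2.N0=(alive,v0) N2.N1=(alive,v0) N2.N2=(alive,v1) N2.N3=(suspect,v1)
Op 7: gossip N3<->N0 -> N3.N0=(alive,v0) N3.N1=(alive,v1) N3.N2=(alive,v1) N3.N3=(suspect,v1) | N0.N0=(alive,v0) N0.N1=(alive,v1) N0.N2=(alive,v1) N0.N3=(suspect,v1)
Op 8: gossip N1<->N0 -> N1.N0=(alive,v0) N1.N1=(alive,v1) N1.N2=(alive,v1) N1.N3=(suspect,v1) | N0.N0=(alive,v0) N0.N1=(alive,v1) N0.N2=(alive,v1) N0.N3=(suspect,v1)
Op 9: gossip N3<->N0 -> N3.N0=(alive,v0) N3.N1=(alive,v1) N3.N2=(alive,v1) N3.N3=(suspect,v1) | N0.N0=(alive,v0) N0.N1=(alive,v1) N0.N2=(alive,v1) N0.N3=(suspect,v1)
Op 10: gossip N2<->N1 -> N2.N0=(alive,v0) N2.N1=(alive,v1) N2.N2=(alive,v1) N2.N3=(suspect,v1) | N1.N0=(alive,v0) N1.N1=(alive,v1) N1.N2=(alive,v1) N1.N3=(suspect,v1)
Op 11: gossip N1<->N2 -> N1.N0=(alive,v0) N1.N1=(alive,v1) N1.N2=(alive,v1) N1.N3=(suspect,v1) | N2.N0=(alive,v0) N2.N1=(alive,v1) N2.N2=(alive,v1) N2.N3=(suspect,v1)
Op 12: gossip N0<->N3 -> N0.N0=(alive,v0) N0.N1=(alive,v1) N0.N2=(alive,v1) N0.N3=(suspect,v1) | N3.N0=(alive,v0) N3.N1=(alive,v1) N3.N2=(alive,v1) N3.N3=(suspect,v1)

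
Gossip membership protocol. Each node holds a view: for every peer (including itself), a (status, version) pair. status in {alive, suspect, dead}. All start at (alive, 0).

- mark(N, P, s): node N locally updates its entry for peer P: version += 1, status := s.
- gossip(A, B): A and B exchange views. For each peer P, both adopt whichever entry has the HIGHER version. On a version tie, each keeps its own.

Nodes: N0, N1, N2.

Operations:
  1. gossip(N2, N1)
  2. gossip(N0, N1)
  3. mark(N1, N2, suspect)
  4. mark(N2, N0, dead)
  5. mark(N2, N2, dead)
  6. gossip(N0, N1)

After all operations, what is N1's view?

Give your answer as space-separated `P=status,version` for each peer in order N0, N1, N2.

Answer: N0=alive,0 N1=alive,0 N2=suspect,1

Derivation:
Op 1: gossip N2<->N1 -> N2.N0=(alive,v0) N2.N1=(alive,v0) N2.N2=(alive,v0) | N1.N0=(alive,v0) N1.N1=(alive,v0) N1.N2=(alive,v0)
Op 2: gossip N0<->N1 -> N0.N0=(alive,v0) N0.N1=(alive,v0) N0.N2=(alive,v0) | N1.N0=(alive,v0) N1.N1=(alive,v0) N1.N2=(alive,v0)
Op 3: N1 marks N2=suspect -> (suspect,v1)
Op 4: N2 marks N0=dead -> (dead,v1)
Op 5: N2 marks N2=dead -> (dead,v1)
Op 6: gossip N0<->N1 -> N0.N0=(alive,v0) N0.N1=(alive,v0) N0.N2=(suspect,v1) | N1.N0=(alive,v0) N1.N1=(alive,v0) N1.N2=(suspect,v1)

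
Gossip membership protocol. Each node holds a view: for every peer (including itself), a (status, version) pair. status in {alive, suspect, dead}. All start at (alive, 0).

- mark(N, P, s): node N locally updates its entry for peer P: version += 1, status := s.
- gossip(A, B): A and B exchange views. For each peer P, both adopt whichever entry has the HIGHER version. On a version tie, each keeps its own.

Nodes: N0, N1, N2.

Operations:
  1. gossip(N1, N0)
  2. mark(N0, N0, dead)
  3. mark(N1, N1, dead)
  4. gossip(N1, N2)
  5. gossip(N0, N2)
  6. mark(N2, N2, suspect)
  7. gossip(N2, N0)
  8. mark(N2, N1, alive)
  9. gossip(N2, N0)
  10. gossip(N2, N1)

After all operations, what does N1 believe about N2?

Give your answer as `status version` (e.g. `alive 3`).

Answer: suspect 1

Derivation:
Op 1: gossip N1<->N0 -> N1.N0=(alive,v0) N1.N1=(alive,v0) N1.N2=(alive,v0) | N0.N0=(alive,v0) N0.N1=(alive,v0) N0.N2=(alive,v0)
Op 2: N0 marks N0=dead -> (dead,v1)
Op 3: N1 marks N1=dead -> (dead,v1)
Op 4: gossip N1<->N2 -> N1.N0=(alive,v0) N1.N1=(dead,v1) N1.N2=(alive,v0) | N2.N0=(alive,v0) N2.N1=(dead,v1) N2.N2=(alive,v0)
Op 5: gossip N0<->N2 -> N0.N0=(dead,v1) N0.N1=(dead,v1) N0.N2=(alive,v0) | N2.N0=(dead,v1) N2.N1=(dead,v1) N2.N2=(alive,v0)
Op 6: N2 marks N2=suspect -> (suspect,v1)
Op 7: gossip N2<->N0 -> N2.N0=(dead,v1) N2.N1=(dead,v1) N2.N2=(suspect,v1) | N0.N0=(dead,v1) N0.N1=(dead,v1) N0.N2=(suspect,v1)
Op 8: N2 marks N1=alive -> (alive,v2)
Op 9: gossip N2<->N0 -> N2.N0=(dead,v1) N2.N1=(alive,v2) N2.N2=(suspect,v1) | N0.N0=(dead,v1) N0.N1=(alive,v2) N0.N2=(suspect,v1)
Op 10: gossip N2<->N1 -> N2.N0=(dead,v1) N2.N1=(alive,v2) N2.N2=(suspect,v1) | N1.N0=(dead,v1) N1.N1=(alive,v2) N1.N2=(suspect,v1)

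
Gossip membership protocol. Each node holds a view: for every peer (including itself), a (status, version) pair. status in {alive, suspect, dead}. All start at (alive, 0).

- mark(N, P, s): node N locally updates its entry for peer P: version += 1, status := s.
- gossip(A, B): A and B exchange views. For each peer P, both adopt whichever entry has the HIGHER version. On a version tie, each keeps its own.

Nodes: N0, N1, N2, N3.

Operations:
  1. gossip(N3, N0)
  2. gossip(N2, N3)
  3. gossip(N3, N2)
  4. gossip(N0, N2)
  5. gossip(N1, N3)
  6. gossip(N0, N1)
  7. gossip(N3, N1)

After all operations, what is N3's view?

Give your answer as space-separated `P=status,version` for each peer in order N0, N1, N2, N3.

Answer: N0=alive,0 N1=alive,0 N2=alive,0 N3=alive,0

Derivation:
Op 1: gossip N3<->N0 -> N3.N0=(alive,v0) N3.N1=(alive,v0) N3.N2=(alive,v0) N3.N3=(alive,v0) | N0.N0=(alive,v0) N0.N1=(alive,v0) N0.N2=(alive,v0) N0.N3=(alive,v0)
Op 2: gossip N2<->N3 -> N2.N0=(alive,v0) N2.N1=(alive,v0) N2.N2=(alive,v0) N2.N3=(alive,v0) | N3.N0=(alive,v0) N3.N1=(alive,v0) N3.N2=(alive,v0) N3.N3=(alive,v0)
Op 3: gossip N3<->N2 -> N3.N0=(alive,v0) N3.N1=(alive,v0) N3.N2=(alive,v0) N3.N3=(alive,v0) | N2.N0=(alive,v0) N2.N1=(alive,v0) N2.N2=(alive,v0) N2.N3=(alive,v0)
Op 4: gossip N0<->N2 -> N0.N0=(alive,v0) N0.N1=(alive,v0) N0.N2=(alive,v0) N0.N3=(alive,v0) | N2.N0=(alive,v0) N2.N1=(alive,v0) N2.N2=(alive,v0) N2.N3=(alive,v0)
Op 5: gossip N1<->N3 -> N1.N0=(alive,v0) N1.N1=(alive,v0) N1.N2=(alive,v0) N1.N3=(alive,v0) | N3.N0=(alive,v0) N3.N1=(alive,v0) N3.N2=(alive,v0) N3.N3=(alive,v0)
Op 6: gossip N0<->N1 -> N0.N0=(alive,v0) N0.N1=(alive,v0) N0.N2=(alive,v0) N0.N3=(alive,v0) | N1.N0=(alive,v0) N1.N1=(alive,v0) N1.N2=(alive,v0) N1.N3=(alive,v0)
Op 7: gossip N3<->N1 -> N3.N0=(alive,v0) N3.N1=(alive,v0) N3.N2=(alive,v0) N3.N3=(alive,v0) | N1.N0=(alive,v0) N1.N1=(alive,v0) N1.N2=(alive,v0) N1.N3=(alive,v0)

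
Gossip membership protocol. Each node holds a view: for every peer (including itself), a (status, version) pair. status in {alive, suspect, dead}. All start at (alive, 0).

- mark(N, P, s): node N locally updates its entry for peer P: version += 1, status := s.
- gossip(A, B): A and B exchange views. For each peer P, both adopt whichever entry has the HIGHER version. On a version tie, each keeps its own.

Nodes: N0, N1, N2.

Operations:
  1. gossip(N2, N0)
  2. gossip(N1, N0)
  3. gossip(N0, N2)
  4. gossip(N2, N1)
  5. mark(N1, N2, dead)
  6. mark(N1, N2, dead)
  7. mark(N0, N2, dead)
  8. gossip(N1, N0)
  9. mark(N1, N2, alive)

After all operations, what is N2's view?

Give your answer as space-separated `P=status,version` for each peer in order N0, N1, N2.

Op 1: gossip N2<->N0 -> N2.N0=(alive,v0) N2.N1=(alive,v0) N2.N2=(alive,v0) | N0.N0=(alive,v0) N0.N1=(alive,v0) N0.N2=(alive,v0)
Op 2: gossip N1<->N0 -> N1.N0=(alive,v0) N1.N1=(alive,v0) N1.N2=(alive,v0) | N0.N0=(alive,v0) N0.N1=(alive,v0) N0.N2=(alive,v0)
Op 3: gossip N0<->N2 -> N0.N0=(alive,v0) N0.N1=(alive,v0) N0.N2=(alive,v0) | N2.N0=(alive,v0) N2.N1=(alive,v0) N2.N2=(alive,v0)
Op 4: gossip N2<->N1 -> N2.N0=(alive,v0) N2.N1=(alive,v0) N2.N2=(alive,v0) | N1.N0=(alive,v0) N1.N1=(alive,v0) N1.N2=(alive,v0)
Op 5: N1 marks N2=dead -> (dead,v1)
Op 6: N1 marks N2=dead -> (dead,v2)
Op 7: N0 marks N2=dead -> (dead,v1)
Op 8: gossip N1<->N0 -> N1.N0=(alive,v0) N1.N1=(alive,v0) N1.N2=(dead,v2) | N0.N0=(alive,v0) N0.N1=(alive,v0) N0.N2=(dead,v2)
Op 9: N1 marks N2=alive -> (alive,v3)

Answer: N0=alive,0 N1=alive,0 N2=alive,0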